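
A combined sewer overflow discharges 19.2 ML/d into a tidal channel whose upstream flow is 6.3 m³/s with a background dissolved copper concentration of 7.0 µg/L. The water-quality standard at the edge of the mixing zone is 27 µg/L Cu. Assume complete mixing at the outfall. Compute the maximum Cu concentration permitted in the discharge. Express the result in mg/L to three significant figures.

0.594 mg/L

19.2 ML/d = 0.2222 m³/s.
7.0 µg/L = 0.007 mg/L.
27 µg/L = 0.027 mg/L.
Mass balance: 0.027·6.522 = 0.2222·Cₑ + 6.3·0.007.
Cₑ = (0.1761 − 0.0441) / 0.2222 = 0.594 mg/L.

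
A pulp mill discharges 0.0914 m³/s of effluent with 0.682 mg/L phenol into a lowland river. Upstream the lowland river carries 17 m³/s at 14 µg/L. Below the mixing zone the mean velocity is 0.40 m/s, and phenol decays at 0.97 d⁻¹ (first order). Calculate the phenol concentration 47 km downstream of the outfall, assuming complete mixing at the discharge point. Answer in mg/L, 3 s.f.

14 µg/L = 0.014 mg/L.
After complete mixing, C₀ = (0.0914·0.682 + 17·0.014) / 17.09 = 0.01757 mg/L.
Travel time t = 4.7e+04 m / 0.40 m/s = 1.175e+05 s = 1.36 d.
C = 0.01757·exp(−0.97·1.36) = 0.01757·0.2674 = 0.004698 mg/L.

0.00470 mg/L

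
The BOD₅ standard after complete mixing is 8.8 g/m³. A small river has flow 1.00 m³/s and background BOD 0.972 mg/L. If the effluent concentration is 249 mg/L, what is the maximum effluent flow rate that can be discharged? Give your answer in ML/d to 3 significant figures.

Mass balance at complete mixing: C_std·(Q_w + Q_r) = Q_w·C_e + Q_r·C_b.
Rearranging, Q_w = Q_r·(C_std − C_b)/(C_e − C_std) = 1.00·(8.8 − 0.972) / (249 − 8.8) = 0.03259 m³/s.
= 2.816 ML/d.

2.82 ML/d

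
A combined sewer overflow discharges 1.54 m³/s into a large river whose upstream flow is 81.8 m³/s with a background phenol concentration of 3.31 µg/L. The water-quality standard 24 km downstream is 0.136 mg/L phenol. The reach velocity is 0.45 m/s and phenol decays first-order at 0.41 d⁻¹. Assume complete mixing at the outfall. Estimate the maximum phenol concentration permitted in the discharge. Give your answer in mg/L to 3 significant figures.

3.31 µg/L = 0.00331 mg/L.
Travel time to the compliance point: t = 2.4e+04/0.45 = 5.333e+04 s = 0.6173 d; decay factor exp(−0.41·0.6173) = 0.7764.
So the concentration just after mixing may be at most 0.136/0.7764 = 0.1752 mg/L.
Mass balance: 0.1752·83.34 = 1.54·Cₑ + 81.8·0.00331.
Cₑ = (14.6 − 0.2708) / 1.54 = 9.304 mg/L.

9.30 mg/L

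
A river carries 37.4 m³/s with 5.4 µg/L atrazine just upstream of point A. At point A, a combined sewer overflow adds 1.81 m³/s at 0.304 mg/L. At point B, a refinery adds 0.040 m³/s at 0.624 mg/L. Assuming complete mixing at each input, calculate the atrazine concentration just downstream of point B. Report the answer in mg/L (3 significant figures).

5.4 µg/L = 0.0054 mg/L.
After input A: C = (37.4·0.0054 + 1.81·0.304) / 39.21 = 0.01918 mg/L.
After input B: C = (39.21·0.01918 + 0.04·0.624) / 39.25 = 0.0198 mg/L.

0.0198 mg/L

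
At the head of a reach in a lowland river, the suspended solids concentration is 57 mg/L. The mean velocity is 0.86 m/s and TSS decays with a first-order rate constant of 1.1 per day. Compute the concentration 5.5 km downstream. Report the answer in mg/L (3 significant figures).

52.5 mg/L

Travel time t = 5.5 km / 0.86 m/s = 5500/0.86 = 6395 s = 0.07402 d.
First-order decay: C = 57·exp(−1.1·0.07402) = 57·0.9218 = 52.54 mg/L.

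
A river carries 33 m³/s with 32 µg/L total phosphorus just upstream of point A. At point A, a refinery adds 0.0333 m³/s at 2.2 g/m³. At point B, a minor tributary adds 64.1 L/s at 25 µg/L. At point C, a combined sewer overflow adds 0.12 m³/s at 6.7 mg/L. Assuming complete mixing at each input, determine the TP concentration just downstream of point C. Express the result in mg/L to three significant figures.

32 µg/L = 0.032 mg/L.
After input A: C = (33·0.032 + 0.0333·2.2) / 33.03 = 0.03419 mg/L.
64.1 L/s = 0.0641 m³/s.
25 µg/L = 0.025 mg/L.
After input B: C = (33.03·0.03419 + 0.0641·0.025) / 33.1 = 0.03417 mg/L.
After input C: C = (33.1·0.03417 + 0.12·6.7) / 33.22 = 0.05825 mg/L.

0.0582 mg/L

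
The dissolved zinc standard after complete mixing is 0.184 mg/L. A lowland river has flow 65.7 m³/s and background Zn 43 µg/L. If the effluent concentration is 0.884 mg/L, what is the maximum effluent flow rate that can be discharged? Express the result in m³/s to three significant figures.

43 µg/L = 0.043 mg/L.
Mass balance at complete mixing: C_std·(Q_w + Q_r) = Q_w·C_e + Q_r·C_b.
Rearranging, Q_w = Q_r·(C_std − C_b)/(C_e − C_std) = 65.7·(0.184 − 0.043) / (0.884 − 0.184) = 13.23 m³/s.

13.2 m³/s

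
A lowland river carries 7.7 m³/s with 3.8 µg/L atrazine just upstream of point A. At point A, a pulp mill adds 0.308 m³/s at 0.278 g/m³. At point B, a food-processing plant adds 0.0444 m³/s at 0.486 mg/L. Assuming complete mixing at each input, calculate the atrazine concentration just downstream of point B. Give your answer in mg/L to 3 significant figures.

3.8 µg/L = 0.0038 mg/L.
After input A: C = (7.7·0.0038 + 0.308·0.278) / 8.008 = 0.01435 mg/L.
After input B: C = (8.008·0.01435 + 0.0444·0.486) / 8.052 = 0.01695 mg/L.

0.0169 mg/L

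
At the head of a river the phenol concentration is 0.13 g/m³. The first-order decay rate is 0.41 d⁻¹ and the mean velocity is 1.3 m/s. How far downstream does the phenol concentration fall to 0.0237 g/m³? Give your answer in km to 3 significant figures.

466 km

From C = C₀·e^(−kt), t = ln(C₀/C)/k = ln(0.13/0.0237)/0.41 = 1.702/0.41 = 4.151 d.
Distance = v·t = 1.3 m/s × 3.587e+05 s = 4.663e+05 m = 466.3 km.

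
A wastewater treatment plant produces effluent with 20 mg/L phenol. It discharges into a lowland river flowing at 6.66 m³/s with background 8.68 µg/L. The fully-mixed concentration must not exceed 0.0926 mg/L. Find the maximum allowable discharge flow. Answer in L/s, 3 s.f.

8.68 µg/L = 0.00868 mg/L.
Mass balance at complete mixing: C_std·(Q_w + Q_r) = Q_w·C_e + Q_r·C_b.
Rearranging, Q_w = Q_r·(C_std − C_b)/(C_e − C_std) = 6.66·(0.0926 − 0.00868) / (20 − 0.0926) = 0.02808 m³/s.
= 28.08 L/s.

28.1 L/s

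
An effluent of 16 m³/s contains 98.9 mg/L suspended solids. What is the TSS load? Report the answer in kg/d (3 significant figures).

137000 kg/d

Mass flux = Q·C = 16 m³/s × 98.9 g/m³ = 1582 g/s.
= 1582 g/s × 86.4 = 1.367e+05 kg/d.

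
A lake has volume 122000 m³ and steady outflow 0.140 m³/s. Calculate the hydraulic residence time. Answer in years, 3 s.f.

Q = 0.140 m³/s × 3.156e+07 s/yr = 4.418e+06 m³/yr.
Hydraulic residence time τ = V/Q = 122000/4.418e+06 = 0.02761 yr.

0.0276 yr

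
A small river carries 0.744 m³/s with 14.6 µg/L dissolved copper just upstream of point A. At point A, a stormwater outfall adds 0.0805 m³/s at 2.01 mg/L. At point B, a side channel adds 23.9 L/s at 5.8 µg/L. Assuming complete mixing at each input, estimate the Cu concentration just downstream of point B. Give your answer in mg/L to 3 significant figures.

14.6 µg/L = 0.0146 mg/L.
After input A: C = (0.744·0.0146 + 0.0805·2.01) / 0.8245 = 0.2094 mg/L.
23.9 L/s = 0.0239 m³/s.
5.8 µg/L = 0.0058 mg/L.
After input B: C = (0.8245·0.2094 + 0.0239·0.0058) / 0.8484 = 0.2037 mg/L.

0.204 mg/L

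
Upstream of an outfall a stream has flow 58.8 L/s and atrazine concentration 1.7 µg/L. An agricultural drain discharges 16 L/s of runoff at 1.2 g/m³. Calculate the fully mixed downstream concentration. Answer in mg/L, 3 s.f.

0.258 mg/L

16 L/s = 0.016 m³/s.
58.8 L/s = 0.0588 m³/s.
1.7 µg/L = 0.0017 mg/L.
Flow-weighted mixing gives C = (0.016·1.2 + 0.0588·0.0017) / (0.016 + 0.0588) = 0.0193/0.0748 = 0.258 mg/L.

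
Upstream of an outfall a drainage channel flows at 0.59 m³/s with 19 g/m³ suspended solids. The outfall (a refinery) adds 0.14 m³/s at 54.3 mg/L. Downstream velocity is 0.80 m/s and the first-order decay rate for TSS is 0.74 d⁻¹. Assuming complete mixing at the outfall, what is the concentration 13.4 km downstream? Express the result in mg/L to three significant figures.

After complete mixing, C₀ = (0.14·54.3 + 0.59·19) / 0.73 = 25.77 mg/L.
Travel time t = 1.34e+04 m / 0.80 m/s = 1.675e+04 s = 0.1939 d.
C = 25.77·exp(−0.74·0.1939) = 25.77·0.8664 = 22.33 mg/L.

22.3 mg/L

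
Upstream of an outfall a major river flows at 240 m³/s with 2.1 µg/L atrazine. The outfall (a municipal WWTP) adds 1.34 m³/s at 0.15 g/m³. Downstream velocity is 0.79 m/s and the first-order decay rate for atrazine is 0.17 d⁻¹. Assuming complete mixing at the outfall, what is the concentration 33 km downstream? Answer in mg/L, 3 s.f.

2.1 µg/L = 0.0021 mg/L.
After complete mixing, C₀ = (1.34·0.15 + 240·0.0021) / 241.3 = 0.002921 mg/L.
Travel time t = 3.3e+04 m / 0.79 m/s = 4.177e+04 s = 0.4835 d.
C = 0.002921·exp(−0.17·0.4835) = 0.002921·0.9211 = 0.002691 mg/L.

0.00269 mg/L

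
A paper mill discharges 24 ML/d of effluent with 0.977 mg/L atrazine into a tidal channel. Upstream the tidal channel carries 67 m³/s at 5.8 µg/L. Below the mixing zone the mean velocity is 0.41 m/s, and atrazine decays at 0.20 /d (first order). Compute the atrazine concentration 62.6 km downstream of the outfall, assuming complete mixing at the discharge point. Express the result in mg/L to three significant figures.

0.00689 mg/L

24 ML/d = 0.2778 m³/s.
5.8 µg/L = 0.0058 mg/L.
After complete mixing, C₀ = (0.2778·0.977 + 67·0.0058) / 67.28 = 0.00981 mg/L.
Travel time t = 6.26e+04 m / 0.41 m/s = 1.527e+05 s = 1.767 d.
C = 0.00981·exp(−0.20·1.767) = 0.00981·0.7023 = 0.006889 mg/L.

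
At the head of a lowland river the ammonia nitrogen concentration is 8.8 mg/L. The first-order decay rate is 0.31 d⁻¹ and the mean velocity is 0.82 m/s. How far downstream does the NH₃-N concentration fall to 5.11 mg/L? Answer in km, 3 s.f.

From C = C₀·e^(−kt), t = ln(C₀/C)/k = ln(8.8/5.11)/0.31 = 0.5436/0.31 = 1.753 d.
Distance = v·t = 0.82 m/s × 1.515e+05 s = 1.242e+05 m = 124.2 km.

124 km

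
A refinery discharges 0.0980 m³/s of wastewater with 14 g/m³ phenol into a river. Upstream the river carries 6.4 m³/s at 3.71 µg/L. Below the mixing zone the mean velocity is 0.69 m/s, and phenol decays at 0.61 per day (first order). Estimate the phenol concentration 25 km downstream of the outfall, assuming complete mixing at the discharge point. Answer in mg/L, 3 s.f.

0.166 mg/L

3.71 µg/L = 0.00371 mg/L.
After complete mixing, C₀ = (0.098·14 + 6.4·0.00371) / 6.498 = 0.2148 mg/L.
Travel time t = 2.5e+04 m / 0.69 m/s = 3.623e+04 s = 0.4194 d.
C = 0.2148·exp(−0.61·0.4194) = 0.2148·0.7743 = 0.1663 mg/L.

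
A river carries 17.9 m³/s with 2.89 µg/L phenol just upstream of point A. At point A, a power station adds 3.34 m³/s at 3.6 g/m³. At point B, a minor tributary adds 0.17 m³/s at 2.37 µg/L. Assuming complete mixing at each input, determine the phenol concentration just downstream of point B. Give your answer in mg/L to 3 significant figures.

0.564 mg/L

2.89 µg/L = 0.00289 mg/L.
After input A: C = (17.9·0.00289 + 3.34·3.6) / 21.24 = 0.5685 mg/L.
2.37 µg/L = 0.00237 mg/L.
After input B: C = (21.24·0.5685 + 0.17·0.00237) / 21.41 = 0.564 mg/L.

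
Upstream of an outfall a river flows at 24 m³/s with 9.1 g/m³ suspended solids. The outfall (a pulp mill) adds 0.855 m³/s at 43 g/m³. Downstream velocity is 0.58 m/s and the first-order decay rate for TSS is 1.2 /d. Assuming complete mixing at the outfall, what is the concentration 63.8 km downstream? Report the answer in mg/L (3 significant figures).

2.23 mg/L

After complete mixing, C₀ = (0.855·43 + 24·9.1) / 24.86 = 10.27 mg/L.
Travel time t = 6.38e+04 m / 0.58 m/s = 1.1e+05 s = 1.273 d.
C = 10.27·exp(−1.2·1.273) = 10.27·0.217 = 2.228 mg/L.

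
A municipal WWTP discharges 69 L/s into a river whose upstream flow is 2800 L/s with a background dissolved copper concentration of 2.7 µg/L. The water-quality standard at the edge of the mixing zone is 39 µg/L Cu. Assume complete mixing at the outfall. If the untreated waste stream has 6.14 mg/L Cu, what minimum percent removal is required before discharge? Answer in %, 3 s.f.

69 L/s = 0.069 m³/s.
2800 L/s = 2.8 m³/s.
2.7 µg/L = 0.0027 mg/L.
39 µg/L = 0.039 mg/L.
Mass balance: 0.039·2.869 = 0.069·Cₑ + 2.8·0.0027.
Cₑ = (0.1119 − 0.00756) / 0.069 = 1.512 mg/L.
Required removal = 1 − 1.512/6.14 = 75.37 %.

75.4 %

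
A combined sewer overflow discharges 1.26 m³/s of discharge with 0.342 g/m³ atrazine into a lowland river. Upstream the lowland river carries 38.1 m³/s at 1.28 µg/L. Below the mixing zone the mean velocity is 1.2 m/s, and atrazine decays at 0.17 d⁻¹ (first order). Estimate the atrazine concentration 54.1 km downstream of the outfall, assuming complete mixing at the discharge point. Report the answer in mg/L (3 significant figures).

0.0112 mg/L

1.28 µg/L = 0.00128 mg/L.
After complete mixing, C₀ = (1.26·0.342 + 38.1·0.00128) / 39.36 = 0.01219 mg/L.
Travel time t = 5.41e+04 m / 1.2 m/s = 4.508e+04 s = 0.5218 d.
C = 0.01219·exp(−0.17·0.5218) = 0.01219·0.9151 = 0.01115 mg/L.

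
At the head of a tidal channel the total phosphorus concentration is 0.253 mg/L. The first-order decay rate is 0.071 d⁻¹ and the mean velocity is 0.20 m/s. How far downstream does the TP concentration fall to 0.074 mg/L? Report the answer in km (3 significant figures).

From C = C₀·e^(−kt), t = ln(C₀/C)/k = ln(0.253/0.074)/0.071 = 1.229/0.071 = 17.31 d.
Distance = v·t = 0.20 m/s × 1.496e+06 s = 2.992e+05 m = 299.2 km.

299 km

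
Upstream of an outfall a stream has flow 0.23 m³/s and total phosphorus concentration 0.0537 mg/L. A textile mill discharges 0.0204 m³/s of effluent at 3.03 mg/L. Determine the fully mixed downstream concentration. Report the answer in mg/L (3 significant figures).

0.296 mg/L

By mass balance at complete mixing, C = (0.0204·3.03 + 0.23·0.0537) / (0.0204 + 0.23) = 0.07416/0.2504 = 0.2962 mg/L.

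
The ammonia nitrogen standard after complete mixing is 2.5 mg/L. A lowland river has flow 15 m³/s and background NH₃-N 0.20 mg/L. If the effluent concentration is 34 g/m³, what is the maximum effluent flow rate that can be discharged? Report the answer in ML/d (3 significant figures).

Mass balance at complete mixing: C_std·(Q_w + Q_r) = Q_w·C_e + Q_r·C_b.
Rearranging, Q_w = Q_r·(C_std − C_b)/(C_e − C_std) = 15·(2.5 − 0.2) / (34 − 2.5) = 1.095 m³/s.
= 94.63 ML/d.

94.6 ML/d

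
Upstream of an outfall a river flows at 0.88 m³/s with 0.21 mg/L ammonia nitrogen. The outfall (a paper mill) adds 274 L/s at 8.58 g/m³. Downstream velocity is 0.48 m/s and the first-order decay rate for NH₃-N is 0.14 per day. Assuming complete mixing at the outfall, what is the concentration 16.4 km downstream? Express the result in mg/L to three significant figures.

274 L/s = 0.274 m³/s.
After complete mixing, C₀ = (0.274·8.58 + 0.88·0.21) / 1.154 = 2.197 mg/L.
Travel time t = 1.64e+04 m / 0.48 m/s = 3.417e+04 s = 0.3954 d.
C = 2.197·exp(−0.14·0.3954) = 2.197·0.9461 = 2.079 mg/L.

2.08 mg/L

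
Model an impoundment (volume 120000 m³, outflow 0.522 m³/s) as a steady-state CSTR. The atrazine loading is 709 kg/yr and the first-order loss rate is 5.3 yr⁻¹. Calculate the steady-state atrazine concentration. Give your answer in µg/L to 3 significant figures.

Outflow Q = 0.522 m³/s × 3.156e+07 s/yr = 1.647e+07 m³/yr.
Steady-state CSTR mass balance: W = Q·C + k·V·C, so C = W/(Q + kV).
Q + kV = 1.647e+07 + 5.3·120000 = 1.711e+07 m³/yr.
C = 709/1.711e+07 = 4.144e-05 kg/m³ = 0.04144 mg/L = 41.44 µg/L.

41.4 µg/L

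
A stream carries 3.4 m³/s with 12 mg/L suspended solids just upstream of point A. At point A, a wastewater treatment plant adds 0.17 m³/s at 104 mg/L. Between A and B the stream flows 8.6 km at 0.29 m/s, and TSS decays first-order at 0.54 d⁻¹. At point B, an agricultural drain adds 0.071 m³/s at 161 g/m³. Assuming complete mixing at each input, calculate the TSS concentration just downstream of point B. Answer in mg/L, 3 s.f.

After input A: C = (3.4·12 + 0.17·104) / 3.57 = 16.38 mg/L.
Over the 8.6 km reach to input B (t = 2.966e+04 s = 0.3432 d), decay gives C = 16.38·exp(−0.54·0.3432) = 13.61 mg/L.
After input B: C = (3.57·13.61 + 0.071·161) / 3.641 = 16.48 mg/L.

16.5 mg/L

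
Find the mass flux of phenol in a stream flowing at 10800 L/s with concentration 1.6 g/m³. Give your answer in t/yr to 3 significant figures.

10800 L/s = 10.8 m³/s.
Mass flux = Q·C = 10.8 m³/s × 1.6 g/m³ = 17.28 g/s.
= 17.28 g/s × 31.56 = 545.3 t/yr.

545 t/yr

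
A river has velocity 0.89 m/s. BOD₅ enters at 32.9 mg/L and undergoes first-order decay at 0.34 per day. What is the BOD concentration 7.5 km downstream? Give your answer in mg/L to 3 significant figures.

31.8 mg/L

Travel time t = 7.5 km / 0.89 m/s = 7500/0.89 = 8427 s = 0.09753 d.
First-order decay: C = 32.9·exp(−0.34·0.09753) = 32.9·0.9674 = 31.83 mg/L.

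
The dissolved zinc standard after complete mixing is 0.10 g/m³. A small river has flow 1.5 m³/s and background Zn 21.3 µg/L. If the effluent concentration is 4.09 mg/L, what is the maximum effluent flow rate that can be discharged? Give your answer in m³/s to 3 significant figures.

21.3 µg/L = 0.0213 mg/L.
Mass balance at complete mixing: C_std·(Q_w + Q_r) = Q_w·C_e + Q_r·C_b.
Rearranging, Q_w = Q_r·(C_std − C_b)/(C_e − C_std) = 1.5·(0.1 − 0.0213) / (4.09 − 0.1) = 0.02959 m³/s.

0.0296 m³/s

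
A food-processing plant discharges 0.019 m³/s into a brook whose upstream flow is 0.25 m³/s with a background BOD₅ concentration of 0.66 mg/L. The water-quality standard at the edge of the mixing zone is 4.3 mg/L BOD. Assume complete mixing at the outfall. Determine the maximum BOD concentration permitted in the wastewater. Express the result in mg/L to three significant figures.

52.2 mg/L

Mass balance: 4.3·0.269 = 0.019·Cₑ + 0.25·0.66.
Cₑ = (1.157 − 0.165) / 0.019 = 52.19 mg/L.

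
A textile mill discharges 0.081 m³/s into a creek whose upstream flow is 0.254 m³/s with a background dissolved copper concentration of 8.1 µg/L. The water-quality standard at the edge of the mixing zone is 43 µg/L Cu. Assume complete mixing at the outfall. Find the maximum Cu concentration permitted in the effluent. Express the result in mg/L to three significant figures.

8.1 µg/L = 0.0081 mg/L.
43 µg/L = 0.043 mg/L.
Mass balance: 0.043·0.335 = 0.081·Cₑ + 0.254·0.0081.
Cₑ = (0.01441 − 0.002057) / 0.081 = 0.1524 mg/L.

0.152 mg/L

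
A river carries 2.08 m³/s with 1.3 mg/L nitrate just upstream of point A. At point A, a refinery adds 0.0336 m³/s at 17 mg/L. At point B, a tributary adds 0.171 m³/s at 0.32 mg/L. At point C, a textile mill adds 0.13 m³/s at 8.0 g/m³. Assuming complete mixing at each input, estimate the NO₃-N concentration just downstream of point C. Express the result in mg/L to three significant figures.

1.81 mg/L

After input A: C = (2.08·1.3 + 0.0336·17) / 2.114 = 1.55 mg/L.
After input B: C = (2.114·1.55 + 0.171·0.32) / 2.285 = 1.458 mg/L.
After input C: C = (2.285·1.458 + 0.13·8) / 2.415 = 1.81 mg/L.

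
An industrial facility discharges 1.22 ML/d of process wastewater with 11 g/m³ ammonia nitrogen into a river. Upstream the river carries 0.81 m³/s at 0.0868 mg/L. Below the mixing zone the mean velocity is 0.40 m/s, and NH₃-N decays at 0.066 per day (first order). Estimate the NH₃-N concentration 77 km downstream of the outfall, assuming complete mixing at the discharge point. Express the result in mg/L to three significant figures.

0.236 mg/L

1.22 ML/d = 0.01412 m³/s.
After complete mixing, C₀ = (0.01412·11 + 0.81·0.0868) / 0.8241 = 0.2738 mg/L.
Travel time t = 7.7e+04 m / 0.40 m/s = 1.925e+05 s = 2.228 d.
C = 0.2738·exp(−0.066·2.228) = 0.2738·0.8633 = 0.2363 mg/L.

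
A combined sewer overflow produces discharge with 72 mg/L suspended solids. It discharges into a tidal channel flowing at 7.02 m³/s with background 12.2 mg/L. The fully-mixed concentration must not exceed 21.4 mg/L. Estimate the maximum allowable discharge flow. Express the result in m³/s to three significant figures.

Mass balance at complete mixing: C_std·(Q_w + Q_r) = Q_w·C_e + Q_r·C_b.
Rearranging, Q_w = Q_r·(C_std − C_b)/(C_e − C_std) = 7.02·(21.4 − 12.2) / (72 − 21.4) = 1.276 m³/s.

1.28 m³/s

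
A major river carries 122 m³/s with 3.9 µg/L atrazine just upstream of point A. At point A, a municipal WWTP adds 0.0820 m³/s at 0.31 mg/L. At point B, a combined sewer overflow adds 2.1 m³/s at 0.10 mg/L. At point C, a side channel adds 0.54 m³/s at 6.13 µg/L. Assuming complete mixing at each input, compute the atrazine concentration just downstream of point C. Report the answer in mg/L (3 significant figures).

3.9 µg/L = 0.0039 mg/L.
After input A: C = (122·0.0039 + 0.082·0.31) / 122.1 = 0.004106 mg/L.
After input B: C = (122.1·0.004106 + 2.1·0.1) / 124.2 = 0.005727 mg/L.
6.13 µg/L = 0.00613 mg/L.
After input C: C = (124.2·0.005727 + 0.54·0.00613) / 124.7 = 0.005729 mg/L.

0.00573 mg/L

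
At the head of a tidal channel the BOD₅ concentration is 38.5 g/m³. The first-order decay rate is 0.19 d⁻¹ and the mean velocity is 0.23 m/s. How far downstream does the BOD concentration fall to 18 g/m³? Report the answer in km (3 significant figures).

79.5 km

From C = C₀·e^(−kt), t = ln(C₀/C)/k = ln(38.5/18)/0.19 = 0.7603/0.19 = 4.002 d.
Distance = v·t = 0.23 m/s × 3.457e+05 s = 7.952e+04 m = 79.52 km.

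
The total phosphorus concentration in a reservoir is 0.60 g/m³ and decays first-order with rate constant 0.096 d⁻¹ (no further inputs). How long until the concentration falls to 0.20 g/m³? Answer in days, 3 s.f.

11.4 d

t = ln(C₀/C)/k = ln(0.60/0.20)/0.096 = 1.099/0.096 = 11.44 d.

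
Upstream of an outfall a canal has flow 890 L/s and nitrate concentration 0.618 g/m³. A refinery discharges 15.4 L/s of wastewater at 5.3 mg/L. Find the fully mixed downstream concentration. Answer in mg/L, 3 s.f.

0.698 mg/L

15.4 L/s = 0.0154 m³/s.
890 L/s = 0.89 m³/s.
Conservation of mass across the mixing zone: C = (0.0154·5.3 + 0.89·0.618) / (0.0154 + 0.89) = 0.6316/0.9054 = 0.6976 mg/L.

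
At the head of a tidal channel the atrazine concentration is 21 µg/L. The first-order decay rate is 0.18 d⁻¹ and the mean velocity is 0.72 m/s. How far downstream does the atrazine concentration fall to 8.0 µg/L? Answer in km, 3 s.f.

From C = C₀·e^(−kt), t = ln(C₀/C)/k = ln(21/8.0)/0.18 = 0.9651/0.18 = 5.362 d.
Distance = v·t = 0.72 m/s × 4.632e+05 s = 3.335e+05 m = 333.5 km.

334 km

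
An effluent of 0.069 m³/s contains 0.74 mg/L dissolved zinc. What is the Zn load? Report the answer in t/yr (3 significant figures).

Mass flux = Q·C = 0.069 m³/s × 0.74 g/m³ = 0.05106 g/s.
= 0.05106 g/s × 31.56 = 1.611 t/yr.

1.61 t/yr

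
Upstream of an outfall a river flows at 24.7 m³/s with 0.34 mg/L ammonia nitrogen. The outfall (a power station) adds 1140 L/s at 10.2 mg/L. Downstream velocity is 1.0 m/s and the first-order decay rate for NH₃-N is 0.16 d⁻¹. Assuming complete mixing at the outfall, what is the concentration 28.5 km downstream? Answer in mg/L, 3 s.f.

0.735 mg/L

1140 L/s = 1.14 m³/s.
After complete mixing, C₀ = (1.14·10.2 + 24.7·0.34) / 25.84 = 0.775 mg/L.
Travel time t = 2.85e+04 m / 1.0 m/s = 2.85e+04 s = 0.3299 d.
C = 0.775·exp(−0.16·0.3299) = 0.775·0.9486 = 0.7352 mg/L.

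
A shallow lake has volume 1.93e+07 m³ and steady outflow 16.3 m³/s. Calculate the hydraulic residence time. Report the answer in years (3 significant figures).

0.0375 yr

Q = 16.3 m³/s × 3.156e+07 s/yr = 5.144e+08 m³/yr.
Hydraulic residence time τ = V/Q = 1.93e+07/5.144e+08 = 0.03752 yr.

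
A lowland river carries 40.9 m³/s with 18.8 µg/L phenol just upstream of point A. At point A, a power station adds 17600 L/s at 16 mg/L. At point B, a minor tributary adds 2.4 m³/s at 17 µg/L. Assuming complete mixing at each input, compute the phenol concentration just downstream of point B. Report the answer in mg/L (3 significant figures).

18.8 µg/L = 0.0188 mg/L.
17600 L/s = 17.6 m³/s.
After input A: C = (40.9·0.0188 + 17.6·16) / 58.5 = 4.827 mg/L.
17 µg/L = 0.017 mg/L.
After input B: C = (58.5·4.827 + 2.4·0.017) / 60.9 = 4.637 mg/L.

4.64 mg/L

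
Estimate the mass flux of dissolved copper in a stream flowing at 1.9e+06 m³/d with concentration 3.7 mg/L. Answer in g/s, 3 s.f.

1.9e+06 m³/d = 21.99 m³/s.
Mass flux = Q·C = 21.99 m³/s × 3.7 g/m³ = 81.37 g/s.

81.4 g/s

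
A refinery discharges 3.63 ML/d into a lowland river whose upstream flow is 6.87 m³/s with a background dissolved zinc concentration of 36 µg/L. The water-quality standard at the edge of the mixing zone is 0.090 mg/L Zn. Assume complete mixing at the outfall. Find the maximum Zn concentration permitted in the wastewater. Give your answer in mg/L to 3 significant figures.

3.63 ML/d = 0.04201 m³/s.
36 µg/L = 0.036 mg/L.
Mass balance: 0.09·6.912 = 0.04201·Cₑ + 6.87·0.036.
Cₑ = (0.6221 − 0.2473) / 0.04201 = 8.92 mg/L.

8.92 mg/L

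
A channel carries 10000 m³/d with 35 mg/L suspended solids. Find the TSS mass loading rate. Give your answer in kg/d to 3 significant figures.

10000 m³/d = 0.1157 m³/s.
Mass flux = Q·C = 0.1157 m³/s × 35 g/m³ = 4.051 g/s.
= 4.051 g/s × 86.4 = 350 kg/d.

350 kg/d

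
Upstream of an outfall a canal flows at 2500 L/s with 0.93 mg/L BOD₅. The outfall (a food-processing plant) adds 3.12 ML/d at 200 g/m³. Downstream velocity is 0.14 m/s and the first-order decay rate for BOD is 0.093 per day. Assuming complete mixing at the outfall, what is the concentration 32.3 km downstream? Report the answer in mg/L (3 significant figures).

2.94 mg/L

3.12 ML/d = 0.03611 m³/s.
2500 L/s = 2.5 m³/s.
After complete mixing, C₀ = (0.03611·200 + 2.5·0.93) / 2.536 = 3.765 mg/L.
Travel time t = 3.23e+04 m / 0.14 m/s = 2.307e+05 s = 2.67 d.
C = 3.765·exp(−0.093·2.67) = 3.765·0.7801 = 2.937 mg/L.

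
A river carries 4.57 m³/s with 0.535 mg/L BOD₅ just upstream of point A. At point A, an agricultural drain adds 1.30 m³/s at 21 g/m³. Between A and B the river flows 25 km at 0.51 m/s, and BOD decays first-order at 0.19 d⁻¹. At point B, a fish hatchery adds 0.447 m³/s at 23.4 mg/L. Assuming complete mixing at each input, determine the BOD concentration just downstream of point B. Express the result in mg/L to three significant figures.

5.88 mg/L

After input A: C = (4.57·0.535 + 1.3·21) / 5.87 = 5.067 mg/L.
Over the 25 km reach to input B (t = 4.902e+04 s = 0.5674 d), decay gives C = 5.067·exp(−0.19·0.5674) = 4.549 mg/L.
After input B: C = (5.87·4.549 + 0.447·23.4) / 6.317 = 5.883 mg/L.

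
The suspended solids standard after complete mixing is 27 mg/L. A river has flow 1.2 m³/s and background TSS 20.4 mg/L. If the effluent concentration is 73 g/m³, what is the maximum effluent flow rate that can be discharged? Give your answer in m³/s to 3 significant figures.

Mass balance at complete mixing: C_std·(Q_w + Q_r) = Q_w·C_e + Q_r·C_b.
Rearranging, Q_w = Q_r·(C_std − C_b)/(C_e − C_std) = 1.2·(27 − 20.4) / (73 − 27) = 0.1722 m³/s.

0.172 m³/s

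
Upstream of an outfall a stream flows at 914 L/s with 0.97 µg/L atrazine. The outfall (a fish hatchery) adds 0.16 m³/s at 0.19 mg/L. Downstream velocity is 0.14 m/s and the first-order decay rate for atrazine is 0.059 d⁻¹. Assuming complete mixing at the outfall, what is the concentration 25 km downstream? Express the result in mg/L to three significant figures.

914 L/s = 0.914 m³/s.
0.97 µg/L = 0.00097 mg/L.
After complete mixing, C₀ = (0.16·0.19 + 0.914·0.00097) / 1.074 = 0.02913 mg/L.
Travel time t = 2.5e+04 m / 0.14 m/s = 1.786e+05 s = 2.067 d.
C = 0.02913·exp(−0.059·2.067) = 0.02913·0.8852 = 0.02579 mg/L.

0.0258 mg/L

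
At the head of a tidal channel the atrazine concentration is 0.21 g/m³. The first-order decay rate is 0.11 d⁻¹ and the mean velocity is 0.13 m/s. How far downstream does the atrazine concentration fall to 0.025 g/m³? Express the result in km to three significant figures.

From C = C₀·e^(−kt), t = ln(C₀/C)/k = ln(0.21/0.025)/0.11 = 2.128/0.11 = 19.35 d.
Distance = v·t = 0.13 m/s × 1.672e+06 s = 2.173e+05 m = 217.3 km.

217 km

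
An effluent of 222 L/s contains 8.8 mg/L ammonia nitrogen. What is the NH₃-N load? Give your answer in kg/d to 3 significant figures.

222 L/s = 0.222 m³/s.
Mass flux = Q·C = 0.222 m³/s × 8.8 g/m³ = 1.954 g/s.
= 1.954 g/s × 86.4 = 168.8 kg/d.

169 kg/d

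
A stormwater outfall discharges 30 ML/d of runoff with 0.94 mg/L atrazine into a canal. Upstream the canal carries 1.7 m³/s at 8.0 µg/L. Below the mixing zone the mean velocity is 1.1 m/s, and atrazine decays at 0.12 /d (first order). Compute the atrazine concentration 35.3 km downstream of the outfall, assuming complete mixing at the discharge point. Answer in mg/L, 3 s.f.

30 ML/d = 0.3472 m³/s.
8.0 µg/L = 0.008 mg/L.
After complete mixing, C₀ = (0.3472·0.94 + 1.7·0.008) / 2.047 = 0.1661 mg/L.
Travel time t = 3.53e+04 m / 1.1 m/s = 3.209e+04 s = 0.3714 d.
C = 0.1661·exp(−0.12·0.3714) = 0.1661·0.9564 = 0.1588 mg/L.

0.159 mg/L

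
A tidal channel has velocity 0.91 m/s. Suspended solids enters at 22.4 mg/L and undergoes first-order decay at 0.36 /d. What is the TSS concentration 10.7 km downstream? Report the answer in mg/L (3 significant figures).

Travel time t = 10.7 km / 0.91 m/s = 1.07e+04/0.91 = 1.176e+04 s = 0.1361 d.
First-order decay: C = 22.4·exp(−0.36·0.1361) = 22.4·0.9522 = 21.33 mg/L.

21.3 mg/L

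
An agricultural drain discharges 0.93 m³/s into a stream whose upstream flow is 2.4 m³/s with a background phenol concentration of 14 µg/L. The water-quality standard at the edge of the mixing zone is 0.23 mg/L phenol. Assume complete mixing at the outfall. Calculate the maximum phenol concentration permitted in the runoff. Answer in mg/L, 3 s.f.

0.787 mg/L

14 µg/L = 0.014 mg/L.
Mass balance: 0.23·3.33 = 0.93·Cₑ + 2.4·0.014.
Cₑ = (0.7659 − 0.0336) / 0.93 = 0.7874 mg/L.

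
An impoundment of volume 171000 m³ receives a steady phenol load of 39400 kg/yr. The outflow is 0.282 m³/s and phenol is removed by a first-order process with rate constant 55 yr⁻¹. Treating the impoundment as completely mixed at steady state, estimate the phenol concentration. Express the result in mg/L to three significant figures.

2.15 mg/L

Outflow Q = 0.282 m³/s × 3.156e+07 s/yr = 8.899e+06 m³/yr.
Steady-state CSTR mass balance: W = Q·C + k·V·C, so C = W/(Q + kV).
Q + kV = 8.899e+06 + 55·171000 = 1.83e+07 m³/yr.
C = 39400/1.83e+07 = 0.002153 kg/m³ = 2.153 mg/L.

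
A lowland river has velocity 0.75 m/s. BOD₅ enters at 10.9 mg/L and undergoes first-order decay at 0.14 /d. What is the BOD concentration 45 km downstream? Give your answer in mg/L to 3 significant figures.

Travel time t = 45 km / 0.75 m/s = 4.5e+04/0.75 = 6e+04 s = 0.6944 d.
First-order decay: C = 10.9·exp(−0.14·0.6944) = 10.9·0.9074 = 9.89 mg/L.

9.89 mg/L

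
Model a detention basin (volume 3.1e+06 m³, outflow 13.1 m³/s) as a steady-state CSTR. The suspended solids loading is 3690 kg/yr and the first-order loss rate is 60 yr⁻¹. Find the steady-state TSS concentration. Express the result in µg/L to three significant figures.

Outflow Q = 13.1 m³/s × 3.156e+07 s/yr = 4.134e+08 m³/yr.
Steady-state CSTR mass balance: W = Q·C + k·V·C, so C = W/(Q + kV).
Q + kV = 4.134e+08 + 60·3.1e+06 = 5.994e+08 m³/yr.
C = 3690/5.994e+08 = 6.156e-06 kg/m³ = 0.006156 mg/L = 6.156 µg/L.

6.16 µg/L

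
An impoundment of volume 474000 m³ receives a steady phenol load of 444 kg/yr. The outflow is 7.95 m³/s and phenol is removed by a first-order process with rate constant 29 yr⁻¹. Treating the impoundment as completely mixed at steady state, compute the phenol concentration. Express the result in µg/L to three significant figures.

Outflow Q = 7.95 m³/s × 3.156e+07 s/yr = 2.509e+08 m³/yr.
Steady-state CSTR mass balance: W = Q·C + k·V·C, so C = W/(Q + kV).
Q + kV = 2.509e+08 + 29·474000 = 2.646e+08 m³/yr.
C = 444/2.646e+08 = 1.678e-06 kg/m³ = 0.001678 mg/L = 1.678 µg/L.

1.68 µg/L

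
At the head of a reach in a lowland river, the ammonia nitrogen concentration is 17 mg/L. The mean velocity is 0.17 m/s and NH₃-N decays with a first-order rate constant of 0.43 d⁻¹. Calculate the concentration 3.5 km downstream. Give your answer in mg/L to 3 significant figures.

Travel time t = 3.5 km / 0.17 m/s = 3500/0.17 = 2.059e+04 s = 0.2383 d.
First-order decay: C = 17·exp(−0.43·0.2383) = 17·0.9026 = 15.34 mg/L.

15.3 mg/L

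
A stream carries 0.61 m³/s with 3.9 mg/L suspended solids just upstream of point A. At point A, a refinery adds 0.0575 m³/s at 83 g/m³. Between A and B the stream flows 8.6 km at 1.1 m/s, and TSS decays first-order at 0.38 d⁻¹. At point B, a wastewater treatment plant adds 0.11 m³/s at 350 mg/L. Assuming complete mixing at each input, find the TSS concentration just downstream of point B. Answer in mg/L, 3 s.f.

58.4 mg/L

After input A: C = (0.61·3.9 + 0.0575·83) / 0.6675 = 10.71 mg/L.
Over the 8.6 km reach to input B (t = 7818 s = 0.09049 d), decay gives C = 10.71·exp(−0.38·0.09049) = 10.35 mg/L.
After input B: C = (0.6675·10.35 + 0.11·350) / 0.7775 = 58.4 mg/L.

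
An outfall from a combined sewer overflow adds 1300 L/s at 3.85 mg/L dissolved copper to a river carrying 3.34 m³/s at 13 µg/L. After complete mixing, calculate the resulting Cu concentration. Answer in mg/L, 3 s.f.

1300 L/s = 1.3 m³/s.
13 µg/L = 0.013 mg/L.
By mass balance at complete mixing, C = (1.3·3.85 + 3.34·0.013) / (1.3 + 3.34) = 5.048/4.64 = 1.088 mg/L.

1.09 mg/L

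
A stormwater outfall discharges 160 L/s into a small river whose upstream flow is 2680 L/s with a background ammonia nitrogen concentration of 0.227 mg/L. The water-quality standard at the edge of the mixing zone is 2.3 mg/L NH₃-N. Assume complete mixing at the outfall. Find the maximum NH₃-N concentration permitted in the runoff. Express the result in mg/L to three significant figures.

160 L/s = 0.16 m³/s.
2680 L/s = 2.68 m³/s.
Mass balance: 2.3·2.84 = 0.16·Cₑ + 2.68·0.227.
Cₑ = (6.532 − 0.6084) / 0.16 = 37.02 mg/L.

37.0 mg/L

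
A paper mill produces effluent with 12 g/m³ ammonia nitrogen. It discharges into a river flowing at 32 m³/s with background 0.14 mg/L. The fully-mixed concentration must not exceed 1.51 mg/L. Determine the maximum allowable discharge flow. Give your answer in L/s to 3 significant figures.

4180 L/s

Mass balance at complete mixing: C_std·(Q_w + Q_r) = Q_w·C_e + Q_r·C_b.
Rearranging, Q_w = Q_r·(C_std − C_b)/(C_e − C_std) = 32·(1.51 − 0.14) / (12 − 1.51) = 4.179 m³/s.
= 4179 L/s.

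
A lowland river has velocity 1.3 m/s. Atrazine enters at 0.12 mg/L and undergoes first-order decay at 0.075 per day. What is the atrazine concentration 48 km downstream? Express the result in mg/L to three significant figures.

Travel time t = 48 km / 1.3 m/s = 4.8e+04/1.3 = 3.692e+04 s = 0.4274 d.
First-order decay: C = 0.12·exp(−0.075·0.4274) = 0.12·0.9685 = 0.1162 mg/L.

0.116 mg/L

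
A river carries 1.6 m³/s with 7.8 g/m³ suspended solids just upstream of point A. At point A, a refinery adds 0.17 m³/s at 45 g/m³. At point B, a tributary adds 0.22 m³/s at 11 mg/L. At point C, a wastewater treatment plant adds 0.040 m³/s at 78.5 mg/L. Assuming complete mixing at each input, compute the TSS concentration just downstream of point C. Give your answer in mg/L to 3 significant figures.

12.7 mg/L

After input A: C = (1.6·7.8 + 0.17·45) / 1.77 = 11.37 mg/L.
After input B: C = (1.77·11.37 + 0.22·11) / 1.99 = 11.33 mg/L.
After input C: C = (1.99·11.33 + 0.04·78.5) / 2.03 = 12.66 mg/L.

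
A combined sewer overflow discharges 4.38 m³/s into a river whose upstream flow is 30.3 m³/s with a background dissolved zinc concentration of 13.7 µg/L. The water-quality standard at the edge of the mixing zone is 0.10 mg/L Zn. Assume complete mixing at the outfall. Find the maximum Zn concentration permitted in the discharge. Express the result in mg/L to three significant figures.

0.697 mg/L

13.7 µg/L = 0.0137 mg/L.
Mass balance: 0.1·34.68 = 4.38·Cₑ + 30.3·0.0137.
Cₑ = (3.468 − 0.4151) / 4.38 = 0.697 mg/L.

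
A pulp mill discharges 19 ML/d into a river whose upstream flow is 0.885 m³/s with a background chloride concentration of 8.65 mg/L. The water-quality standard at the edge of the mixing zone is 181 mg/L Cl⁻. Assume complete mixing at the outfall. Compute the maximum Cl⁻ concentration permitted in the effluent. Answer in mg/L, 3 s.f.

875 mg/L

19 ML/d = 0.2199 m³/s.
Mass balance: 181·1.105 = 0.2199·Cₑ + 0.885·8.65.
Cₑ = (200 − 7.655) / 0.2199 = 874.6 mg/L.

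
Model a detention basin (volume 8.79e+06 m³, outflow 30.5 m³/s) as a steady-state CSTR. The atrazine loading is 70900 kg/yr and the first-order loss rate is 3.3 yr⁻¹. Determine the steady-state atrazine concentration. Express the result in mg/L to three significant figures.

Outflow Q = 30.5 m³/s × 3.156e+07 s/yr = 9.625e+08 m³/yr.
Steady-state CSTR mass balance: W = Q·C + k·V·C, so C = W/(Q + kV).
Q + kV = 9.625e+08 + 3.3·8.79e+06 = 9.915e+08 m³/yr.
C = 70900/9.915e+08 = 7.151e-05 kg/m³ = 0.07151 mg/L.

0.0715 mg/L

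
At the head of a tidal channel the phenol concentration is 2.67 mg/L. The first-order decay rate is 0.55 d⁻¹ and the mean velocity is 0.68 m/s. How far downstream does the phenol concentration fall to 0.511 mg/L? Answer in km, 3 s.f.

From C = C₀·e^(−kt), t = ln(C₀/C)/k = ln(2.67/0.511)/0.55 = 1.653/0.55 = 3.006 d.
Distance = v·t = 0.68 m/s × 2.597e+05 s = 1.766e+05 m = 176.6 km.

177 km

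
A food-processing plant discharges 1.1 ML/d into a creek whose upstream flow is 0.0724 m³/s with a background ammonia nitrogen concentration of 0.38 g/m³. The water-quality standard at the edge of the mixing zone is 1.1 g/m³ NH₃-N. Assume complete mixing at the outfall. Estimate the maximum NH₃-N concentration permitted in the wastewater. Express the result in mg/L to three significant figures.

1.1 ML/d = 0.01273 m³/s.
Mass balance: 1.1·0.08513 = 0.01273·Cₑ + 0.0724·0.38.
Cₑ = (0.09364 − 0.02751) / 0.01273 = 5.194 mg/L.

5.19 mg/L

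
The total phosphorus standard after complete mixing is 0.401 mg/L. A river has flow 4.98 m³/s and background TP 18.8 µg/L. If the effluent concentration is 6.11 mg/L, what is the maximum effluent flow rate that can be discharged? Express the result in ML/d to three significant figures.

18.8 µg/L = 0.0188 mg/L.
Mass balance at complete mixing: C_std·(Q_w + Q_r) = Q_w·C_e + Q_r·C_b.
Rearranging, Q_w = Q_r·(C_std − C_b)/(C_e − C_std) = 4.98·(0.401 − 0.0188) / (6.11 − 0.401) = 0.3334 m³/s.
= 28.81 ML/d.

28.8 ML/d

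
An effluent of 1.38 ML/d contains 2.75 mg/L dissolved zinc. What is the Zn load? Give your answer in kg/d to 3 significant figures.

3.79 kg/d

1.38 ML/d = 0.01597 m³/s.
Mass flux = Q·C = 0.01597 m³/s × 2.75 g/m³ = 0.04392 g/s.
= 0.04392 g/s × 86.4 = 3.795 kg/d.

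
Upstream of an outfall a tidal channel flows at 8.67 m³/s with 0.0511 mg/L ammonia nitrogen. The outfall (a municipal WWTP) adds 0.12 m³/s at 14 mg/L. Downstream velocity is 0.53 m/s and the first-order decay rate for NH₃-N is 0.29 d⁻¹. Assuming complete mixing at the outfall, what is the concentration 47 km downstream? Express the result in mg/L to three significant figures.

After complete mixing, C₀ = (0.12·14 + 8.67·0.0511) / 8.79 = 0.2415 mg/L.
Travel time t = 4.7e+04 m / 0.53 m/s = 8.868e+04 s = 1.026 d.
C = 0.2415·exp(−0.29·1.026) = 0.2415·0.7426 = 0.1793 mg/L.

0.179 mg/L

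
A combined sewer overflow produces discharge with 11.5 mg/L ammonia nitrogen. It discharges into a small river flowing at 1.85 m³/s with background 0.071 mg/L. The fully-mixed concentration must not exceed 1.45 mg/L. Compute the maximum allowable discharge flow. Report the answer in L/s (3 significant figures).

Mass balance at complete mixing: C_std·(Q_w + Q_r) = Q_w·C_e + Q_r·C_b.
Rearranging, Q_w = Q_r·(C_std − C_b)/(C_e − C_std) = 1.85·(1.45 − 0.071) / (11.5 − 1.45) = 0.2538 m³/s.
= 253.8 L/s.

254 L/s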